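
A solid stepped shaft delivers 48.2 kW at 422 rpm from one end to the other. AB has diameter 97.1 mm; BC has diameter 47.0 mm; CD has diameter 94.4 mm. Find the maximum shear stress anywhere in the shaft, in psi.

ω = 2π·422/60 = 44.19 rad/s, so T = P/ω = 48.2×10³ / 44.19 = 1091 N·m.
Under the same torque, τ_max = 16T/(πd³) is largest where d is smallest — segment BC (d = 47.0 mm).
τ_max = 16·1091/(π·(0.0470)³) = 5.350×10^7 Pa.

7760 psi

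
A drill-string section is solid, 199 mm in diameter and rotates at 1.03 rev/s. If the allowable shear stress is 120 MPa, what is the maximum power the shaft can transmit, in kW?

1200 kW

J = πd⁴/32 = π(0.199)⁴/32 = 1.540×10^-4 m⁴.
T_max = τ_allow·J/r = 1.20×10^8 × 1.540×10^-4 / 0.0995 = 185700 N·m.
ω = 2π·1.03 = 6.472 rad/s, so P_max = T_max·ω = 1.202×10^6 W.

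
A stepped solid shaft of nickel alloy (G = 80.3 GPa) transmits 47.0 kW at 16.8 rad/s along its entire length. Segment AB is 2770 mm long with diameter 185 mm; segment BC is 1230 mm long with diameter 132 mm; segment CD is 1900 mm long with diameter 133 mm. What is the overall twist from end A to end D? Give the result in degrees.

ω = 16.8 rad/s, so T = P/ω = 47.0×10³ / 16.80 = 2798 N·m.
J_AB = π(0.185)⁴/32 = 1.15×10^-4 m⁴; J_BC = π(0.132)⁴/32 = 2.98×10^-5 m⁴; J_CD = π(0.133)⁴/32 = 3.07×10^-5 m⁴.
θ = (T/G)·Σ L_i/J_i = (2798/80.3×10⁹)·(2.77/1.15×10^-4 + 1.23/2.98×10^-5 + 1.90/3.07×10^-5) = 4.432×10^-3 rad.

0.254°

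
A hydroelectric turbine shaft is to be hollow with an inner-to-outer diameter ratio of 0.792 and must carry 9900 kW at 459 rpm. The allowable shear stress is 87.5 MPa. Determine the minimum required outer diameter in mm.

ω = 2π·459/60 = 48.07 rad/s, so T = P/ω = 9900×10³ / 48.07 = 206000 N·m.
For a hollow shaft with d_i/d_o = 0.792: τ_max = 16T/(π d_o³ (1−k⁴)), so d_o = [16T/(π τ_allow (1−k⁴))]^(1/3) = [16·206000/(π·8.75×10^7·0.6065)]^(1/3) = 0.2704 m.

270 mm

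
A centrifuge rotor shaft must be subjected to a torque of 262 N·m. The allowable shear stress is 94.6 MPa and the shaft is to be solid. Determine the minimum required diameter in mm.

24.2 mm

For a solid shaft τ_max = 16T/(πd³), so d = (16T/(π τ_allow))^(1/3) = (16·262.0/(π·9.46×10^7))^(1/3) = 0.02416 m.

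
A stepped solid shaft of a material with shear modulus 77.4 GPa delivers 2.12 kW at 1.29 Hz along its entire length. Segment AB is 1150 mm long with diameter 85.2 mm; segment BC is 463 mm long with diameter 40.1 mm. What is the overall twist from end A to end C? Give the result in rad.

ω = 2π·1.29 = 8.105 rad/s, so T = P/ω = 2.12×10³ / 8.105 = 261.6 N·m.
J_AB = π(0.0852)⁴/32 = 5.17×10^-6 m⁴; J_BC = π(0.0401)⁴/32 = 2.54×10^-7 m⁴.
θ = (T/G)·Σ L_i/J_i = (261.6/77.4×10⁹)·(1.15/5.17×10^-6 + 0.463/2.54×10^-7) = 6.915×10^-3 rad.

0.00691 rad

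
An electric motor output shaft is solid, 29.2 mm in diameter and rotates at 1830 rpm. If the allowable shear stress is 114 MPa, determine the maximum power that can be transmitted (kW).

107 kW

J = πd⁴/32 = π(0.0292)⁴/32 = 7.137×10^-8 m⁴.
T_max = τ_allow·J/r = 1.14×10^8 × 7.137×10^-8 / 0.0146 = 557.3 N·m.
ω = 2π·1830/60 = 191.6 rad/s, so P_max = T_max·ω = 1.068×10^5 W.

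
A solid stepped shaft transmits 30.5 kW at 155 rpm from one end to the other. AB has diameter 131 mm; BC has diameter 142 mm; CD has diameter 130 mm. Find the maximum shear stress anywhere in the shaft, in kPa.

4360 kPa

ω = 2π·155/60 = 16.23 rad/s, so T = P/ω = 30.5×10³ / 16.23 = 1879 N·m.
Under the same torque, τ_max = 16T/(πd³) is largest where d is smallest — segment CD (d = 130 mm).
τ_max = 16·1879/(π·(0.130)³) = 4.356×10^6 Pa.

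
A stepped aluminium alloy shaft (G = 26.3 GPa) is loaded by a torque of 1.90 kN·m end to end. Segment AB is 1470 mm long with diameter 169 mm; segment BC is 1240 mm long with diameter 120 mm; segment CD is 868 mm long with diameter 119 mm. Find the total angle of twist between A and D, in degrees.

0.511°

J_AB = π(0.169)⁴/32 = 8.01×10^-5 m⁴; J_BC = π(0.120)⁴/32 = 2.04×10^-5 m⁴; J_CD = π(0.119)⁴/32 = 1.97×10^-5 m⁴.
θ = (T/G)·Σ L_i/J_i = (1900/26.3×10⁹)·(1.47/8.01×10^-5 + 1.24/2.04×10^-5 + 0.868/1.97×10^-5) = 8.912×10^-3 rad.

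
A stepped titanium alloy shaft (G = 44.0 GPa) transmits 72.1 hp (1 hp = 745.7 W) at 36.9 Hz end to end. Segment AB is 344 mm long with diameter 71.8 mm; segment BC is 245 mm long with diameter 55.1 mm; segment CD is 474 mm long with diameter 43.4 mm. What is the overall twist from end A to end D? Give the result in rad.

0.00929 rad

ω = 2π·36.9 = 231.8 rad/s, so T = P/ω = 72.1×745.7 / 231.8 = 231.9 N·m.
J_AB = π(0.0718)⁴/32 = 2.61×10^-6 m⁴; J_BC = π(0.0551)⁴/32 = 9.05×10^-7 m⁴; J_CD = π(0.0434)⁴/32 = 3.48×10^-7 m⁴.
θ = (T/G)·Σ L_i/J_i = (231.9/44.0×10⁹)·(0.344/2.61×10^-6 + 0.245/9.05×10^-7 + 0.474/3.48×10^-7) = 9.294×10^-3 rad.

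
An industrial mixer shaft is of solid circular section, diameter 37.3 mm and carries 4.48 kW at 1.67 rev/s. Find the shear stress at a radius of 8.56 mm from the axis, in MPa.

ω = 2π·1.67 = 10.49 rad/s, so T = P/ω = 4.48×10³ / 10.49 = 427.0 N·m.
J = πd⁴/32 = π(0.0373)⁴/32 = 1.900×10^-7 m⁴.
Shear stress varies linearly with radius: τ = T·r/J = 427.0 × 0.00856 / 1.900×10^-7 = 1.923×10^7 Pa.

19.2 MPa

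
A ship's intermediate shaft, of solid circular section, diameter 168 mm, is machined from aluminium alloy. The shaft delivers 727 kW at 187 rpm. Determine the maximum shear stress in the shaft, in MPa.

ω = 2π·187/60 = 19.58 rad/s, so T = P/ω = 727×10³ / 19.58 = 37120 N·m.
J = πd⁴/32 = π(0.168)⁴/32 = 7.821×10^-5 m⁴.
τ_max = T·r/J = 37120 × 0.0840 / 7.821×10^-5 = 3.988×10^7 Pa.

39.9 MPa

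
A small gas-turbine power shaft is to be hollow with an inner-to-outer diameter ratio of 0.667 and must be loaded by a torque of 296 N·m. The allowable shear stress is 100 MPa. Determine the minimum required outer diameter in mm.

26.6 mm

For a hollow shaft with d_i/d_o = 0.667: τ_max = 16T/(π d_o³ (1−k⁴)), so d_o = [16T/(π τ_allow (1−k⁴))]^(1/3) = [16·296.0/(π·1.00×10^8·0.8021)]^(1/3) = 0.02659 m.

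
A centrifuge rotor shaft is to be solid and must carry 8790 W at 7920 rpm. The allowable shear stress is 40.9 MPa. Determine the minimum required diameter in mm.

ω = 2π·7920/60 = 829.4 rad/s, so T = P/ω = 8790 / 829.4 = 10.60 N·m.
For a solid shaft τ_max = 16T/(πd³), so d = (16T/(π τ_allow))^(1/3) = (16·10.60/(π·4.09×10^7))^(1/3) = 0.01097 m.

11.0 mm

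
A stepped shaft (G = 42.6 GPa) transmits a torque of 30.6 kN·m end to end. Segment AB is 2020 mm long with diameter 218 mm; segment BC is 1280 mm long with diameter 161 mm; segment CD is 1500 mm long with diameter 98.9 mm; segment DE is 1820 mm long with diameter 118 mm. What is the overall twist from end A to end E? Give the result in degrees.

11.7°

J_AB = π(0.218)⁴/32 = 2.22×10^-4 m⁴; J_BC = π(0.161)⁴/32 = 6.60×10^-5 m⁴; J_CD = π(0.0989)⁴/32 = 9.39×10^-6 m⁴; J_DE = π(0.118)⁴/32 = 1.90×10^-5 m⁴.
θ = (T/G)·Σ L_i/J_i = (30600/42.6×10⁹)·(2.02/2.22×10^-4 + 1.28/6.60×10^-5 + 1.50/9.39×10^-6 + 1.82/1.90×10^-5) = 0.2039 rad.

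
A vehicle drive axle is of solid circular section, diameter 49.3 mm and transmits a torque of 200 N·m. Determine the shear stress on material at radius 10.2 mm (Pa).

J = πd⁴/32 = π(0.0493)⁴/32 = 5.799×10^-7 m⁴.
Shear stress varies linearly with radius: τ = T·r/J = 200.0 × 0.0102 / 5.799×10^-7 = 3.518×10^6 Pa.

3.52e6 Pa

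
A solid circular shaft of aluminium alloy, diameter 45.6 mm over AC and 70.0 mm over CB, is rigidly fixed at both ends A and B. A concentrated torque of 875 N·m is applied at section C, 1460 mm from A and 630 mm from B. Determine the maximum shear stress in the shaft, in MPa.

Compatibility: T_A·a/J_AC = T_B·b/J_CB with T_A + T_B = T₀.
J_AC = 4.24×10^-7 m⁴, J_CB = 2.36×10^-6 m⁴, so T_A = T₀·(J_AC/a)/((J_AC/a)+(J_CB/b)) = 63.09 N·m, T_B = 811.9 N·m.
τ in each portion: τ_AC = 3.39×10^6 Pa, τ_CB = 1.21×10^7 Pa; maximum is in CB.
τ_max = T_CB·r/J = 811.9·0.0350/2.36×10^-6 = 1.206×10^7 Pa.

12.1 MPa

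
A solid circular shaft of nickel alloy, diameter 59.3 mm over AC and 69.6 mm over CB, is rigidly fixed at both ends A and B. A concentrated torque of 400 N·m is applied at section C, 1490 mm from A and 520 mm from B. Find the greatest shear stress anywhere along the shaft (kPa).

Compatibility: T_A·a/J_AC = T_B·b/J_CB with T_A + T_B = T₀.
J_AC = 1.21×10^-6 m⁴, J_CB = 2.30×10^-6 m⁴, so T_A = T₀·(J_AC/a)/((J_AC/a)+(J_CB/b)) = 62.14 N·m, T_B = 337.9 N·m.
τ in each portion: τ_AC = 1.52×10^6 Pa, τ_CB = 5.10×10^6 Pa; maximum is in CB.
τ_max = T_CB·r/J = 337.9·0.0348/2.30×10^-6 = 5.104×10^6 Pa.

5100 kPa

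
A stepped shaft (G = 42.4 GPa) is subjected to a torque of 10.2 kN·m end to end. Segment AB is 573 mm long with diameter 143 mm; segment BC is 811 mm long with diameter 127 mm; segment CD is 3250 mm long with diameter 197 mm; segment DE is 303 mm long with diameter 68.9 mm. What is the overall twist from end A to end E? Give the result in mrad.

49.2 mrad

J_AB = π(0.143)⁴/32 = 4.11×10^-5 m⁴; J_BC = π(0.127)⁴/32 = 2.55×10^-5 m⁴; J_CD = π(0.197)⁴/32 = 1.48×10^-4 m⁴; J_DE = π(0.0689)⁴/32 = 2.21×10^-6 m⁴.
θ = (T/G)·Σ L_i/J_i = (10200/42.4×10⁹)·(0.573/4.11×10^-5 + 0.811/2.55×10^-5 + 3.25/1.48×10^-4 + 0.303/2.21×10^-6) = 0.04923 rad.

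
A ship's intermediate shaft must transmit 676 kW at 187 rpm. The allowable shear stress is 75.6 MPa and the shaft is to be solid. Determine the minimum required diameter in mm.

ω = 2π·187/60 = 19.58 rad/s, so T = P/ω = 676×10³ / 19.58 = 34520 N·m.
For a solid shaft τ_max = 16T/(πd³), so d = (16T/(π τ_allow))^(1/3) = (16·34520/(π·7.56×10^7))^(1/3) = 0.1325 m.

132 mm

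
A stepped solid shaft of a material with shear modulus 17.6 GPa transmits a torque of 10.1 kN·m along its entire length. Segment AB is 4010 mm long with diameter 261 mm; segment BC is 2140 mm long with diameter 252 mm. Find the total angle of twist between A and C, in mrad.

J_AB = π(0.261)⁴/32 = 4.56×10^-4 m⁴; J_BC = π(0.252)⁴/32 = 3.96×10^-4 m⁴.
θ = (T/G)·Σ L_i/J_i = (10100/17.6×10⁹)·(4.01/4.56×10^-4 + 2.14/3.96×10^-4) = 8.153×10^-3 rad.

8.15 mrad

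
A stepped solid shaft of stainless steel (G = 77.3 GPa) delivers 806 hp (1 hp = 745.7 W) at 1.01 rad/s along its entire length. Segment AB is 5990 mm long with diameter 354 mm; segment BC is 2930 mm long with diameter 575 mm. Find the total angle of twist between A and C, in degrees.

ω = 1.01 rad/s, so T = P/ω = 806×745.7 / 1.010 = 595100 N·m.
J_AB = π(0.354)⁴/32 = 1.54×10^-3 m⁴; J_BC = π(0.575)⁴/32 = 0.0107 m⁴.
θ = (T/G)·Σ L_i/J_i = (595100/77.3×10⁹)·(5.99/1.54×10^-3 + 2.93/0.0107) = 0.03201 rad.

1.83°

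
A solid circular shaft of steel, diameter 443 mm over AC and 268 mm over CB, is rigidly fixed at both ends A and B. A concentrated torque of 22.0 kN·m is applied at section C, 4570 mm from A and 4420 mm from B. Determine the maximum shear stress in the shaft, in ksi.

Compatibility: T_A·a/J_AC = T_B·b/J_CB with T_A + T_B = T₀.
J_AC = 3.78×10^-3 m⁴, J_CB = 5.06×10^-4 m⁴, so T_A = T₀·(J_AC/a)/((J_AC/a)+(J_CB/b)) = 19320 N·m, T_B = 2676 N·m.
τ in each portion: τ_AC = 1.13×10^6 Pa, τ_CB = 7.08×10^5 Pa; maximum is in AC.
τ_max = T_AC·r/J = 19320·0.222/3.78×10^-3 = 1.132×10^6 Pa.

0.164 ksi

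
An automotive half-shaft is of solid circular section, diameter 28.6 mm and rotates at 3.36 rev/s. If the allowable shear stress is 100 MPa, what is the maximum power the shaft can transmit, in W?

J = πd⁴/32 = π(0.0286)⁴/32 = 6.568×10^-8 m⁴.
T_max = τ_allow·J/r = 1.00×10^8 × 6.568×10^-8 / 0.0143 = 459.3 N·m.
ω = 2π·3.36 = 21.11 rad/s, so P_max = T_max·ω = 9697 W.

9700 W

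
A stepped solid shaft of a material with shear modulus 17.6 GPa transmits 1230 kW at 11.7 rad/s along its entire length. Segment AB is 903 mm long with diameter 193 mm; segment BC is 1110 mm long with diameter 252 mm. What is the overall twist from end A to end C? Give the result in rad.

ω = 11.7 rad/s, so T = P/ω = 1230×10³ / 11.70 = 105100 N·m.
J_AB = π(0.193)⁴/32 = 1.36×10^-4 m⁴; J_BC = π(0.252)⁴/32 = 3.96×10^-4 m⁴.
θ = (T/G)·Σ L_i/J_i = (105100/17.6×10⁹)·(0.903/1.36×10^-4 + 1.11/3.96×10^-4) = 0.05634 rad.

0.0563 rad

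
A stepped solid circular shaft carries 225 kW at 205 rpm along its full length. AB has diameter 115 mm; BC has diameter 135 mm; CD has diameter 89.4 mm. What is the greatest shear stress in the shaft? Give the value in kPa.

74700 kPa

ω = 2π·205/60 = 21.47 rad/s, so T = P/ω = 225×10³ / 21.47 = 10480 N·m.
Under the same torque, τ_max = 16T/(πd³) is largest where d is smallest — segment CD (d = 89.4 mm).
τ_max = 16·10480/(π·(0.0894)³) = 7.471×10^7 Pa.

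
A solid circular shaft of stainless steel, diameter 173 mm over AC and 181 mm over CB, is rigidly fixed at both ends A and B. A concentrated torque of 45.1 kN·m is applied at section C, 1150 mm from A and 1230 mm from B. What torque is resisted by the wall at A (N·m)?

21300 N·m

Compatibility: T_A·a/J_AC = T_B·b/J_CB with T_A + T_B = T₀.
J_AC = 8.79×10^-5 m⁴, J_CB = 1.05×10^-4 m⁴, so T_A = T₀·(J_AC/a)/((J_AC/a)+(J_CB/b)) = 21270 N·m, T_B = 23830 N·m.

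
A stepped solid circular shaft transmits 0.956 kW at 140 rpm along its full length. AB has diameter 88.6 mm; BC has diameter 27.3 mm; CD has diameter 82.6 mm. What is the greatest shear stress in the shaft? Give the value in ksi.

ω = 2π·140/60 = 14.66 rad/s, so T = P/ω = 0.956×10³ / 14.66 = 65.21 N·m.
Under the same torque, τ_max = 16T/(πd³) is largest where d is smallest — segment BC (d = 27.3 mm).
τ_max = 16·65.21/(π·(0.0273)³) = 1.632×10^7 Pa.

2.37 ksi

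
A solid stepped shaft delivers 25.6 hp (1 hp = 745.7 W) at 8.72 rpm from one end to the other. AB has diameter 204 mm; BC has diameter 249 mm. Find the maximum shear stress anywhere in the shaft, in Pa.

ω = 2π·8.72/60 = 0.9132 rad/s, so T = P/ω = 25.6×745.7 / 0.9132 = 20910 N·m.
Under the same torque, τ_max = 16T/(πd³) is largest where d is smallest — segment AB (d = 204 mm).
τ_max = 16·20910/(π·(0.204)³) = 1.254×10^7 Pa.

1.25e7 Pa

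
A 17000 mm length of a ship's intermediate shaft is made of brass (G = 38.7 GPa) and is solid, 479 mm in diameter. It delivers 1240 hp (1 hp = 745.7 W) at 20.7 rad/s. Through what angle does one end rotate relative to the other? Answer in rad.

0.00380 rad

ω = 20.7 rad/s, so T = P/ω = 1240×745.7 / 20.70 = 44670 N·m.
J = πd⁴/32 = π(0.479)⁴/32 = 5.168×10^-3 m⁴.
θ = T·L/(G·J) = 44670 × 17.0 / (38.7×10⁹ × 5.168×10^-3) = 3.797×10^-3 rad.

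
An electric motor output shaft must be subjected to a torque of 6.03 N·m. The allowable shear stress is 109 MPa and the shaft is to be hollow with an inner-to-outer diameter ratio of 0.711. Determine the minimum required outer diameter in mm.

7.23 mm

For a hollow shaft with d_i/d_o = 0.711: τ_max = 16T/(π d_o³ (1−k⁴)), so d_o = [16T/(π τ_allow (1−k⁴))]^(1/3) = [16·6.030/(π·1.09×10^8·0.7444)]^(1/3) = 0.007233 m.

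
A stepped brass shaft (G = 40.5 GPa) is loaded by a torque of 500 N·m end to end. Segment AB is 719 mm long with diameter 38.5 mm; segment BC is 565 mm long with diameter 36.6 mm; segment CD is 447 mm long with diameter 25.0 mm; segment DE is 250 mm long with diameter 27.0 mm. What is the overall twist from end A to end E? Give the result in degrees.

J_AB = π(0.0385)⁴/32 = 2.16×10^-7 m⁴; J_BC = π(0.0366)⁴/32 = 1.76×10^-7 m⁴; J_CD = π(0.0250)⁴/32 = 3.83×10^-8 m⁴; J_DE = π(0.0270)⁴/32 = 5.22×10^-8 m⁴.
θ = (T/G)·Σ L_i/J_i = (500.0/40.5×10⁹)·(0.719/2.16×10^-7 + 0.565/1.76×10^-7 + 0.447/3.83×10^-8 + 0.250/5.22×10^-8) = 0.2838 rad.

16.3°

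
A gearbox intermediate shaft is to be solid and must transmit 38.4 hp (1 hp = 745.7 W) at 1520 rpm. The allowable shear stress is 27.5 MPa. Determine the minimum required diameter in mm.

32.2 mm

ω = 2π·1520/60 = 159.2 rad/s, so T = P/ω = 38.4×745.7 / 159.2 = 179.9 N·m.
For a solid shaft τ_max = 16T/(πd³), so d = (16T/(π τ_allow))^(1/3) = (16·179.9/(π·2.75×10^7))^(1/3) = 0.03218 m.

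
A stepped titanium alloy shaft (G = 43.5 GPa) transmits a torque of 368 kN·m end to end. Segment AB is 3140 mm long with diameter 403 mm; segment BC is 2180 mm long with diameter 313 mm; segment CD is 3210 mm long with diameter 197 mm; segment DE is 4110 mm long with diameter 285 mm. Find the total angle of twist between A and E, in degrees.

15.3°

J_AB = π(0.403)⁴/32 = 2.59×10^-3 m⁴; J_BC = π(0.313)⁴/32 = 9.42×10^-4 m⁴; J_CD = π(0.197)⁴/32 = 1.48×10^-4 m⁴; J_DE = π(0.285)⁴/32 = 6.48×10^-4 m⁴.
θ = (T/G)·Σ L_i/J_i = (368000/43.5×10⁹)·(3.14/2.59×10^-3 + 2.18/9.42×10^-4 + 3.21/1.48×10^-4 + 4.11/6.48×10^-4) = 0.2672 rad.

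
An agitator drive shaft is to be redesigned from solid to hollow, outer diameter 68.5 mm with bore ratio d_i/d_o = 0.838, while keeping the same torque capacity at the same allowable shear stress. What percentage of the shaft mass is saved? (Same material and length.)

53.2 %

Equal τ_max and T ⇒ the solid shaft needs d_s³ = d_o³(1−k⁴), so d_s = 68.5·(1−0.838⁴)^(1/3) = 54.62 mm.
Area ratio A_h/A_s = d_o²(1−k²)/d_s² = (1−k²)/(1−k⁴)^(2/3) = 0.4684.
Mass saving = 1 − 0.4684 = 53.2 %.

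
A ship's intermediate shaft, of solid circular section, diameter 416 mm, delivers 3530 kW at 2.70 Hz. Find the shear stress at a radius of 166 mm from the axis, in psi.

1700 psi

ω = 2π·2.70 = 16.96 rad/s, so T = P/ω = 3530×10³ / 16.96 = 208100 N·m.
J = πd⁴/32 = π(0.416)⁴/32 = 2.940×10^-3 m⁴.
Shear stress varies linearly with radius: τ = T·r/J = 208100 × 0.166 / 2.940×10^-3 = 1.175×10^7 Pa.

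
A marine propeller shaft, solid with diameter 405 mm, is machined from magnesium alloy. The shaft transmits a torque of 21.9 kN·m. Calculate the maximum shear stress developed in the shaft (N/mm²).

1.68 N/mm²

J = πd⁴/32 = π(0.405)⁴/32 = 2.641×10^-3 m⁴.
τ_max = T·r/J = 21900 × 0.203 / 2.641×10^-3 = 1.679×10^6 Pa.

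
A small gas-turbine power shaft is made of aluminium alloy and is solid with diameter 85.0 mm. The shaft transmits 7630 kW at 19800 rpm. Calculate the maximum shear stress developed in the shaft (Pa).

ω = 2π·19800/60 = 2073 rad/s, so T = P/ω = 7630×10³ / 2073 = 3680 N·m.
J = πd⁴/32 = π(0.0850)⁴/32 = 5.125×10^-6 m⁴.
τ_max = T·r/J = 3680 × 0.0425 / 5.125×10^-6 = 3.052×10^7 Pa.

3.05e7 Pa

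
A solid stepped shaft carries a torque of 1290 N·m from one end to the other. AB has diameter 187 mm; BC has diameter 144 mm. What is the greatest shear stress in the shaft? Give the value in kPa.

2200 kPa

Under the same torque, τ_max = 16T/(πd³) is largest where d is smallest — segment BC (d = 144 mm).
τ_max = 16·1290/(π·(0.144)³) = 2.200×10^6 Pa.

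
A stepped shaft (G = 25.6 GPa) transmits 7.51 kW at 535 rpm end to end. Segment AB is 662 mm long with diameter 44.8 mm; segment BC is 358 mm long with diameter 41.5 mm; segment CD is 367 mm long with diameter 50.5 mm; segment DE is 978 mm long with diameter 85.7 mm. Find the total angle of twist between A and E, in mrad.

ω = 2π·535/60 = 56.03 rad/s, so T = P/ω = 7.51×10³ / 56.03 = 134.0 N·m.
J_AB = π(0.0448)⁴/32 = 3.95×10^-7 m⁴; J_BC = π(0.0415)⁴/32 = 2.91×10^-7 m⁴; J_CD = π(0.0505)⁴/32 = 6.39×10^-7 m⁴; J_DE = π(0.0857)⁴/32 = 5.30×10^-6 m⁴.
θ = (T/G)·Σ L_i/J_i = (134.0/25.6×10⁹)·(0.662/3.95×10^-7 + 0.358/2.91×10^-7 + 0.367/6.39×10^-7 + 0.978/5.30×10^-6) = 0.01918 rad.

19.2 mrad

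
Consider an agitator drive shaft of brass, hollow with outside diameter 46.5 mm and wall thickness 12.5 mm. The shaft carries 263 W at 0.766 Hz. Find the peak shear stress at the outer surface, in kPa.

ω = 2π·0.766 = 4.813 rad/s, so T = P/ω = 263 / 4.813 = 54.64 N·m.
J = π(d_o⁴ − d_i⁴)/32 = π(0.0465⁴ − 0.0215⁴)/32 = 4.380×10^-7 m⁴.
τ_max = T·r/J = 54.64 × 0.0232 / 4.380×10^-7 = 2.901×10^6 Pa.

2900 kPa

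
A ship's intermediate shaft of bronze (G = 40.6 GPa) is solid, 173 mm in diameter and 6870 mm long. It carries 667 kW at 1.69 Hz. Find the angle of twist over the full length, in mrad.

121 mrad

ω = 2π·1.69 = 10.62 rad/s, so T = P/ω = 667×10³ / 10.62 = 62810 N·m.
J = πd⁴/32 = π(0.173)⁴/32 = 8.794×10^-5 m⁴.
θ = T·L/(G·J) = 62810 × 6.87 / (40.6×10⁹ × 8.794×10^-5) = 0.1209 rad.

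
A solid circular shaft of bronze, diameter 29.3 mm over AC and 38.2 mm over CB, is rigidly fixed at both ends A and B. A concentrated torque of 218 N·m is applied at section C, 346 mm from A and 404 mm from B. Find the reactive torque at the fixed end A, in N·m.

Compatibility: T_A·a/J_AC = T_B·b/J_CB with T_A + T_B = T₀.
J_AC = 7.24×10^-8 m⁴, J_CB = 2.09×10^-7 m⁴, so T_A = T₀·(J_AC/a)/((J_AC/a)+(J_CB/b)) = 62.74 N·m, T_B = 155.3 N·m.

62.7 N·m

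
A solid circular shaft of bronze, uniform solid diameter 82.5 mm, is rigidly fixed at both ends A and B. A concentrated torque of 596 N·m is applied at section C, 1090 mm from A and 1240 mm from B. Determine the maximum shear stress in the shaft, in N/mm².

With uniform GJ and both ends fixed, compatibility θ_AC = θ_CB gives T_A·a = T_B·b, together with T_A + T_B = T₀.
T_A = T₀·b/(a+b) = 596.0·1240/2330 = 317.2 N·m; T_B = 278.8 N·m.
τ in each portion: τ_AC = 2.88×10^6 Pa, τ_CB = 2.53×10^6 Pa; maximum is in AC.
τ_max = T_AC·r/J = 317.2·0.0413/4.55×10^-6 = 2.877×10^6 Pa.

2.88 N/mm²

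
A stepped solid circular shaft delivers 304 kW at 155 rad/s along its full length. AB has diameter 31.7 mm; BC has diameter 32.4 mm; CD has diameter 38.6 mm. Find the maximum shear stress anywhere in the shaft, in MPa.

ω = 155 rad/s, so T = P/ω = 304×10³ / 155.0 = 1961 N·m.
Under the same torque, τ_max = 16T/(πd³) is largest where d is smallest — segment AB (d = 31.7 mm).
τ_max = 16·1961/(π·(0.0317)³) = 3.136×10^8 Pa.

314 MPa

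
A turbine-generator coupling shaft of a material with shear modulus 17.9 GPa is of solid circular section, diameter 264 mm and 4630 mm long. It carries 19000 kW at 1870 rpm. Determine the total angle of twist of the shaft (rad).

0.0526 rad

ω = 2π·1870/60 = 195.8 rad/s, so T = P/ω = 19000×10³ / 195.8 = 97020 N·m.
J = πd⁴/32 = π(0.264)⁴/32 = 4.769×10^-4 m⁴.
θ = T·L/(G·J) = 97020 × 4.63 / (17.9×10⁹ × 4.769×10^-4) = 0.05263 rad.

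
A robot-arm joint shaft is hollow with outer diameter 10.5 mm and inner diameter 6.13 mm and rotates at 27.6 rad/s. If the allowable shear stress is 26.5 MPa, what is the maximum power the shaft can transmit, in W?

147 W

J = π(d_o⁴ − d_i⁴)/32 = π(0.0105⁴ − 0.00613⁴)/32 = 1.055×10^-9 m⁴.
T_max = τ_allow·J/r = 2.65×10^7 × 1.055×10^-9 / 0.00525 = 5.324 N·m.
ω = 27.6 rad/s, so P_max = T_max·ω = 146.9 W.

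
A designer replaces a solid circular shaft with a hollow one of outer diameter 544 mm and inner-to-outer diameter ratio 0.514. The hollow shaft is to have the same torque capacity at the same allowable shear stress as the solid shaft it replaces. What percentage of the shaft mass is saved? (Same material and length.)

22.8 %

Equal τ_max and T ⇒ the solid shaft needs d_s³ = d_o³(1−k⁴), so d_s = 544·(1−0.514⁴)^(1/3) = 531.0 mm.
Area ratio A_h/A_s = d_o²(1−k²)/d_s² = (1−k²)/(1−k⁴)^(2/3) = 0.7722.
Mass saving = 1 − 0.7722 = 22.8 %.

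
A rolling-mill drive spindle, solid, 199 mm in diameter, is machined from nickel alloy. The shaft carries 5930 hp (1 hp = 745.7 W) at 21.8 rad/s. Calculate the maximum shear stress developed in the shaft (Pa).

1.31e8 Pa

ω = 21.8 rad/s, so T = P/ω = 5930×745.7 / 21.80 = 202800 N·m.
J = πd⁴/32 = π(0.199)⁴/32 = 1.540×10^-4 m⁴.
τ_max = T·r/J = 202800 × 0.0995 / 1.540×10^-4 = 1.311×10^8 Pa.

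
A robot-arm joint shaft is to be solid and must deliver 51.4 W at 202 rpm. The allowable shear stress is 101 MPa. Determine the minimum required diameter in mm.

4.97 mm

ω = 2π·202/60 = 21.15 rad/s, so T = P/ω = 51.4 / 21.15 = 2.430 N·m.
For a solid shaft τ_max = 16T/(πd³), so d = (16T/(π τ_allow))^(1/3) = (16·2.430/(π·1.01×10^8))^(1/3) = 0.004967 m.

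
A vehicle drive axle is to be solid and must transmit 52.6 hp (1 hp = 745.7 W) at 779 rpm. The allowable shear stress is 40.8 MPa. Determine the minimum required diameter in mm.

39.2 mm

ω = 2π·779/60 = 81.58 rad/s, so T = P/ω = 52.6×745.7 / 81.58 = 480.8 N·m.
For a solid shaft τ_max = 16T/(πd³), so d = (16T/(π τ_allow))^(1/3) = (16·480.8/(π·4.08×10^7))^(1/3) = 0.03915 m.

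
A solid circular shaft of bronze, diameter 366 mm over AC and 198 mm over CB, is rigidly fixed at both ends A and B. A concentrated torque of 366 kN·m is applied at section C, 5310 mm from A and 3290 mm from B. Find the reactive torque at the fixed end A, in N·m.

322000 N·m

Compatibility: T_A·a/J_AC = T_B·b/J_CB with T_A + T_B = T₀.
J_AC = 1.76×10^-3 m⁴, J_CB = 1.51×10^-4 m⁴, so T_A = T₀·(J_AC/a)/((J_AC/a)+(J_CB/b)) = 321500 N·m, T_B = 44450 N·m.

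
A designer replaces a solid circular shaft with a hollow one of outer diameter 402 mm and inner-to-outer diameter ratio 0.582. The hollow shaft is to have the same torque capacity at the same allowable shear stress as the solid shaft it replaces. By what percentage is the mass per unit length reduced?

28.3 %

Equal τ_max and T ⇒ the solid shaft needs d_s³ = d_o³(1−k⁴), so d_s = 402·(1−0.582⁴)^(1/3) = 386.0 mm.
Area ratio A_h/A_s = d_o²(1−k²)/d_s² = (1−k²)/(1−k⁴)^(2/3) = 0.7172.
Mass saving = 1 − 0.7172 = 28.3 %.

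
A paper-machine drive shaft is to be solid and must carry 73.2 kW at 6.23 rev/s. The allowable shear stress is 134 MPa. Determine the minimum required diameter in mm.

ω = 2π·6.23 = 39.14 rad/s, so T = P/ω = 73.2×10³ / 39.14 = 1870 N·m.
For a solid shaft τ_max = 16T/(πd³), so d = (16T/(π τ_allow))^(1/3) = (16·1870/(π·1.34×10^8))^(1/3) = 0.04142 m.

41.4 mm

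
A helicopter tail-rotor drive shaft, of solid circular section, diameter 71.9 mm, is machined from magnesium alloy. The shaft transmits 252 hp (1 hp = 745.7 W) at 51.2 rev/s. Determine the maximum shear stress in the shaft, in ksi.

1.16 ksi

ω = 2π·51.2 = 321.7 rad/s, so T = P/ω = 252×745.7 / 321.7 = 584.1 N·m.
J = πd⁴/32 = π(0.0719)⁴/32 = 2.624×10^-6 m⁴.
τ_max = T·r/J = 584.1 × 0.0360 / 2.624×10^-6 = 8.004×10^6 Pa.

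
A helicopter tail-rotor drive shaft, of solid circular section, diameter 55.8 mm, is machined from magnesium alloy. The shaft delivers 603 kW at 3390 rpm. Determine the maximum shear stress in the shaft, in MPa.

ω = 2π·3390/60 = 355.0 rad/s, so T = P/ω = 603×10³ / 355.0 = 1699 N·m.
J = πd⁴/32 = π(0.0558)⁴/32 = 9.518×10^-7 m⁴.
τ_max = T·r/J = 1699 × 0.0279 / 9.518×10^-7 = 4.979×10^7 Pa.

49.8 MPa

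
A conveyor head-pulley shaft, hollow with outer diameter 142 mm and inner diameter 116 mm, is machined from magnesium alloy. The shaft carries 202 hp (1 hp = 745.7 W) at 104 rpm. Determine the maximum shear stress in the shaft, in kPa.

ω = 2π·104/60 = 10.89 rad/s, so T = P/ω = 202×745.7 / 10.89 = 13830 N·m.
J = π(d_o⁴ − d_i⁴)/32 = π(0.142⁴ − 0.116⁴)/32 = 2.214×10^-5 m⁴.
τ_max = T·r/J = 13830 × 0.0710 / 2.214×10^-5 = 4.435×10^7 Pa.

44400 kPa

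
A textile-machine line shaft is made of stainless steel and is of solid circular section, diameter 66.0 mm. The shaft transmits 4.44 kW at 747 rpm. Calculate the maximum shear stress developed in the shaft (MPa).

ω = 2π·747/60 = 78.23 rad/s, so T = P/ω = 4.44×10³ / 78.23 = 56.76 N·m.
J = πd⁴/32 = π(0.0660)⁴/32 = 1.863×10^-6 m⁴.
τ_max = T·r/J = 56.76 × 0.0330 / 1.863×10^-6 = 1.005×10^6 Pa.

1.01 MPa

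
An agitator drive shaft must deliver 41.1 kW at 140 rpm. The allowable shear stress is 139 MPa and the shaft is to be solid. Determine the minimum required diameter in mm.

46.8 mm

ω = 2π·140/60 = 14.66 rad/s, so T = P/ω = 41.1×10³ / 14.66 = 2803 N·m.
For a solid shaft τ_max = 16T/(πd³), so d = (16T/(π τ_allow))^(1/3) = (16·2803/(π·1.39×10^8))^(1/3) = 0.04683 m.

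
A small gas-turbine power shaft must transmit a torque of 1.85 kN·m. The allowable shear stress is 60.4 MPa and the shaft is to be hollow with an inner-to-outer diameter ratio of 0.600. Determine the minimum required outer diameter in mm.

56.4 mm

For a hollow shaft with d_i/d_o = 0.600: τ_max = 16T/(π d_o³ (1−k⁴)), so d_o = [16T/(π τ_allow (1−k⁴))]^(1/3) = [16·1850/(π·6.04×10^7·0.8704)]^(1/3) = 0.05638 m.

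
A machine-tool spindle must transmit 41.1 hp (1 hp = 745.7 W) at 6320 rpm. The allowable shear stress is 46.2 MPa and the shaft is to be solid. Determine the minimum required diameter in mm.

17.2 mm

ω = 2π·6320/60 = 661.8 rad/s, so T = P/ω = 41.1×745.7 / 661.8 = 46.31 N·m.
For a solid shaft τ_max = 16T/(πd³), so d = (16T/(π τ_allow))^(1/3) = (16·46.31/(π·4.62×10^7))^(1/3) = 0.01722 m.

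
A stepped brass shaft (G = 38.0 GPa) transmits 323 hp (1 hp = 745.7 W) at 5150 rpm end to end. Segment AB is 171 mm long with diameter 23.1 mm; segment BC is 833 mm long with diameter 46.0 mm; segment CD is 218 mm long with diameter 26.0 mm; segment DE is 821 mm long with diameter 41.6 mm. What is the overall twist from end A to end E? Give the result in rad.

0.184 rad

ω = 2π·5150/60 = 539.3 rad/s, so T = P/ω = 323×745.7 / 539.3 = 446.6 N·m.
J_AB = π(0.0231)⁴/32 = 2.80×10^-8 m⁴; J_BC = π(0.0460)⁴/32 = 4.40×10^-7 m⁴; J_CD = π(0.0260)⁴/32 = 4.49×10^-8 m⁴; J_DE = π(0.0416)⁴/32 = 2.94×10^-7 m⁴.
θ = (T/G)·Σ L_i/J_i = (446.6/38.0×10⁹)·(0.171/2.80×10^-8 + 0.833/4.40×10^-7 + 0.218/4.49×10^-8 + 0.821/2.94×10^-7) = 0.1841 rad.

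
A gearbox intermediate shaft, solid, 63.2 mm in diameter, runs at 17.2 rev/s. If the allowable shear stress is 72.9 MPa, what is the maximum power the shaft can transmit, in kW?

390 kW

J = πd⁴/32 = π(0.0632)⁴/32 = 1.566×10^-6 m⁴.
T_max = τ_allow·J/r = 7.29×10^7 × 1.566×10^-6 / 0.0316 = 3613 N·m.
ω = 2π·17.2 = 108.1 rad/s, so P_max = T_max·ω = 3.905×10^5 W.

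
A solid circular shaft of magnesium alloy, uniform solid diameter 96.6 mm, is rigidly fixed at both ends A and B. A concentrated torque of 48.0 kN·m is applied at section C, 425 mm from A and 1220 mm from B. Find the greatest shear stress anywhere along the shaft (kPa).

201000 kPa

With uniform GJ and both ends fixed, compatibility θ_AC = θ_CB gives T_A·a = T_B·b, together with T_A + T_B = T₀.
T_A = T₀·b/(a+b) = 48000·1220/1645 = 35600 N·m; T_B = 12400 N·m.
τ in each portion: τ_AC = 2.01×10^8 Pa, τ_CB = 7.01×10^7 Pa; maximum is in AC.
τ_max = T_AC·r/J = 35600·0.0483/8.55×10^-6 = 2.011×10^8 Pa.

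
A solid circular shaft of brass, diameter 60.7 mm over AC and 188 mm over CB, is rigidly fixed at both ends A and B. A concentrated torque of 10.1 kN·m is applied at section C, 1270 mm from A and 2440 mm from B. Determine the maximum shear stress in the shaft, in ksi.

Compatibility: T_A·a/J_AC = T_B·b/J_CB with T_A + T_B = T₀.
J_AC = 1.33×10^-6 m⁴, J_CB = 1.23×10^-4 m⁴, so T_A = T₀·(J_AC/a)/((J_AC/a)+(J_CB/b)) = 206.6 N·m, T_B = 9893 N·m.
τ in each portion: τ_AC = 4.70×10^6 Pa, τ_CB = 7.58×10^6 Pa; maximum is in CB.
τ_max = T_CB·r/J = 9893·0.0940/1.23×10^-4 = 7.583×10^6 Pa.

1.10 ksi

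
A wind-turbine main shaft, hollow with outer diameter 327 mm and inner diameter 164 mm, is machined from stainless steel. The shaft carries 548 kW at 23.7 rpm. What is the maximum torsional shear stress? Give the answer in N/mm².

34.3 N/mm²

ω = 2π·23.7/60 = 2.482 rad/s, so T = P/ω = 548×10³ / 2.482 = 220800 N·m.
J = π(d_o⁴ − d_i⁴)/32 = π(0.327⁴ − 0.164⁴)/32 = 1.051×10^-3 m⁴.
τ_max = T·r/J = 220800 × 0.164 / 1.051×10^-3 = 3.433×10^7 Pa.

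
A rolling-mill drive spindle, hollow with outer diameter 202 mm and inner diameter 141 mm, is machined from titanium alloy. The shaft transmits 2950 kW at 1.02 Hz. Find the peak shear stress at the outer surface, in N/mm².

373 N/mm²

ω = 2π·1.02 = 6.409 rad/s, so T = P/ω = 2950×10³ / 6.409 = 460300 N·m.
J = π(d_o⁴ − d_i⁴)/32 = π(0.202⁴ − 0.141⁴)/32 = 1.247×10^-4 m⁴.
τ_max = T·r/J = 460300 × 0.101 / 1.247×10^-4 = 3.730×10^8 Pa.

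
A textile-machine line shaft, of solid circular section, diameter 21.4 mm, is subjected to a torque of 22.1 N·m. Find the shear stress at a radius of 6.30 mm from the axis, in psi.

981 psi

J = πd⁴/32 = π(0.0214)⁴/32 = 2.059×10^-8 m⁴.
Shear stress varies linearly with radius: τ = T·r/J = 22.10 × 0.00630 / 2.059×10^-8 = 6.762×10^6 Pa.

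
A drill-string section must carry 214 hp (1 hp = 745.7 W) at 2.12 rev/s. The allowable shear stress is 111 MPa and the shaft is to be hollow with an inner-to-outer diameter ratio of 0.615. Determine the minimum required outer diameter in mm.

ω = 2π·2.12 = 13.32 rad/s, so T = P/ω = 214×745.7 / 13.32 = 11980 N·m.
For a hollow shaft with d_i/d_o = 0.615: τ_max = 16T/(π d_o³ (1−k⁴)), so d_o = [16T/(π τ_allow (1−k⁴))]^(1/3) = [16·11980/(π·1.11×10^8·0.8569)]^(1/3) = 0.08624 m.

86.2 mm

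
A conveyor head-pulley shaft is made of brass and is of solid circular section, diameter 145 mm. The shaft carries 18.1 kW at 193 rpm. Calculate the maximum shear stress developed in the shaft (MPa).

1.50 MPa

ω = 2π·193/60 = 20.21 rad/s, so T = P/ω = 18.1×10³ / 20.21 = 895.6 N·m.
J = πd⁴/32 = π(0.145)⁴/32 = 4.340×10^-5 m⁴.
τ_max = T·r/J = 895.6 × 0.0725 / 4.340×10^-5 = 1.496×10^6 Pa.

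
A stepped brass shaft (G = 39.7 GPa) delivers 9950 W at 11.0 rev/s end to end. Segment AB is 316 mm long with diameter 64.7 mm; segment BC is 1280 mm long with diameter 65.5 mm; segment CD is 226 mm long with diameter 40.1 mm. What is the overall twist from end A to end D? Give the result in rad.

0.00646 rad

ω = 2π·11.0 = 69.12 rad/s, so T = P/ω = 9950 / 69.12 = 144.0 N·m.
J_AB = π(0.0647)⁴/32 = 1.72×10^-6 m⁴; J_BC = π(0.0655)⁴/32 = 1.81×10^-6 m⁴; J_CD = π(0.0401)⁴/32 = 2.54×10^-7 m⁴.
θ = (T/G)·Σ L_i/J_i = (144.0/39.7×10⁹)·(0.316/1.72×10^-6 + 1.28/1.81×10^-6 + 0.226/2.54×10^-7) = 6.463×10^-3 rad.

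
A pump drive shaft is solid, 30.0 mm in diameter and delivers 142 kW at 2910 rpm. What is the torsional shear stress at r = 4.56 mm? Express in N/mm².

26.7 N/mm²

ω = 2π·2910/60 = 304.7 rad/s, so T = P/ω = 142×10³ / 304.7 = 466.0 N·m.
J = πd⁴/32 = π(0.0300)⁴/32 = 7.952×10^-8 m⁴.
Shear stress varies linearly with radius: τ = T·r/J = 466.0 × 0.00456 / 7.952×10^-8 = 2.672×10^7 Pa.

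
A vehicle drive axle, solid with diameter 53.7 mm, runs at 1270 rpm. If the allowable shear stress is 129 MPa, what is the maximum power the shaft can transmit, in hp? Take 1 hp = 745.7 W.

700 hp

J = πd⁴/32 = π(0.0537)⁴/32 = 8.164×10^-7 m⁴.
T_max = τ_allow·J/r = 1.29×10^8 × 8.164×10^-7 / 0.0269 = 3922 N·m.
ω = 2π·1270/60 = 133.0 rad/s, so P_max = T_max·ω = 5.216×10^5 W.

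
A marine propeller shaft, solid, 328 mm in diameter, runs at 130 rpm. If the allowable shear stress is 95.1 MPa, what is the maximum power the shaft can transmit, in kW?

8970 kW

J = πd⁴/32 = π(0.328)⁴/32 = 1.136×10^-3 m⁴.
T_max = τ_allow·J/r = 9.51×10^7 × 1.136×10^-3 / 0.164 = 658900 N·m.
ω = 2π·130/60 = 13.61 rad/s, so P_max = T_max·ω = 8.970×10^6 W.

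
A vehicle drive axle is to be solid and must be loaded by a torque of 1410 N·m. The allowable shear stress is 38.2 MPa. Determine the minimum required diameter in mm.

57.3 mm

For a solid shaft τ_max = 16T/(πd³), so d = (16T/(π τ_allow))^(1/3) = (16·1410/(π·3.82×10^7))^(1/3) = 0.05729 m.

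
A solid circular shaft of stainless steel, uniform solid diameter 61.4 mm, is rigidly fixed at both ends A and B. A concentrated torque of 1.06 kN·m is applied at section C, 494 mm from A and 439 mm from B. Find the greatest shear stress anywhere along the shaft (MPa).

With uniform GJ and both ends fixed, compatibility θ_AC = θ_CB gives T_A·a = T_B·b, together with T_A + T_B = T₀.
T_A = T₀·b/(a+b) = 1060·439/933.0 = 498.8 N·m; T_B = 561.2 N·m.
τ in each portion: τ_AC = 1.10×10^7 Pa, τ_CB = 1.23×10^7 Pa; maximum is in CB.
τ_max = T_CB·r/J = 561.2·0.0307/1.40×10^-6 = 1.235×10^7 Pa.

12.3 MPa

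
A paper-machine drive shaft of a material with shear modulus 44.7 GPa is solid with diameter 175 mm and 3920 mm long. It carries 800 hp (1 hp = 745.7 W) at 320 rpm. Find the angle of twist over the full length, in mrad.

ω = 2π·320/60 = 33.51 rad/s, so T = P/ω = 800×745.7 / 33.51 = 17800 N·m.
J = πd⁴/32 = π(0.175)⁴/32 = 9.208×10^-5 m⁴.
θ = T·L/(G·J) = 17800 × 3.92 / (44.7×10⁹ × 9.208×10^-5) = 0.01696 rad.

17.0 mrad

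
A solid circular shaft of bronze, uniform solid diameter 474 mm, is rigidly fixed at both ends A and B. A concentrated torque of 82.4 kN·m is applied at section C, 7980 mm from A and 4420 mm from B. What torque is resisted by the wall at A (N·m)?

29400 N·m

With uniform GJ and both ends fixed, compatibility θ_AC = θ_CB gives T_A·a = T_B·b, together with T_A + T_B = T₀.
T_A = T₀·b/(a+b) = 82400·4420/12400 = 29370 N·m; T_B = 53030 N·m.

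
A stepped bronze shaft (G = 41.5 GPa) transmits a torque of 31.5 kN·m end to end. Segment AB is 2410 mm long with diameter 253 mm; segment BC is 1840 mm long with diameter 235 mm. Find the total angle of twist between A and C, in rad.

J_AB = π(0.253)⁴/32 = 4.02×10^-4 m⁴; J_BC = π(0.235)⁴/32 = 2.99×10^-4 m⁴.
θ = (T/G)·Σ L_i/J_i = (31500/41.5×10⁹)·(2.41/4.02×10^-4 + 1.84/2.99×10^-4) = 9.212×10^-3 rad.

0.00921 rad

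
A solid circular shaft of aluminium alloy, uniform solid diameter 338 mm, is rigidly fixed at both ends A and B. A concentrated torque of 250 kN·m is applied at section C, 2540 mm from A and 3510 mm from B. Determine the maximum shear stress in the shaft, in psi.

With uniform GJ and both ends fixed, compatibility θ_AC = θ_CB gives T_A·a = T_B·b, together with T_A + T_B = T₀.
T_A = T₀·b/(a+b) = 250000·3510/6050 = 145000 N·m; T_B = 105000 N·m.
τ in each portion: τ_AC = 1.91×10^7 Pa, τ_CB = 1.38×10^7 Pa; maximum is in AC.
τ_max = T_AC·r/J = 145000·0.169/1.28×10^-3 = 1.913×10^7 Pa.

2770 psi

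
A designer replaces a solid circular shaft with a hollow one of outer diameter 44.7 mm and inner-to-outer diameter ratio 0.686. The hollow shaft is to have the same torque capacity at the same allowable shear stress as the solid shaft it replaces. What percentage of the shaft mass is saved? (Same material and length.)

37.4 %

Equal τ_max and T ⇒ the solid shaft needs d_s³ = d_o³(1−k⁴), so d_s = 44.7·(1−0.686⁴)^(1/3) = 41.12 mm.
Area ratio A_h/A_s = d_o²(1−k²)/d_s² = (1−k²)/(1−k⁴)^(2/3) = 0.6256.
Mass saving = 1 − 0.6256 = 37.4 %.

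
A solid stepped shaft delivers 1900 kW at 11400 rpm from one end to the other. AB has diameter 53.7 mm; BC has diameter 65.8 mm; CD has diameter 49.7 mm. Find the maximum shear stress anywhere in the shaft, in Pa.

ω = 2π·11400/60 = 1194 rad/s, so T = P/ω = 1900×10³ / 1194 = 1592 N·m.
Under the same torque, τ_max = 16T/(πd³) is largest where d is smallest — segment CD (d = 49.7 mm).
τ_max = 16·1592/(π·(0.0497)³) = 6.603×10^7 Pa.

6.60e7 Pa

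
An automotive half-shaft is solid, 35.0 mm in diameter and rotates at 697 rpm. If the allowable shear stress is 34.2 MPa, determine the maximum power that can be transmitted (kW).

J = πd⁴/32 = π(0.0350)⁴/32 = 1.473×10^-7 m⁴.
T_max = τ_allow·J/r = 3.42×10^7 × 1.473×10^-7 / 0.0175 = 287.9 N·m.
ω = 2π·697/60 = 72.99 rad/s, so P_max = T_max·ω = 2.101×10^4 W.

21.0 kW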